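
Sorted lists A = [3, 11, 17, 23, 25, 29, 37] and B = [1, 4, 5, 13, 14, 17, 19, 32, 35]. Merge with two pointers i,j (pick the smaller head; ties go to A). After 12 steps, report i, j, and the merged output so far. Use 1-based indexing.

[i=1,j=1] A[i]=3>B[j]=1 take 1 → j++
[i=1,j=2] A[i]=3<=B[j]=4 take 3 → i++
[i=2,j=2] A[i]=11>B[j]=4 take 4 → j++
[i=2,j=3] A[i]=11>B[j]=5 take 5 → j++
[i=2,j=4] A[i]=11<=B[j]=13 take 11 → i++
[i=3,j=4] A[i]=17>B[j]=13 take 13 → j++
[i=3,j=5] A[i]=17>B[j]=14 take 14 → j++
[i=3,j=6] A[i]=17<=B[j]=17 take 17 → i++
[i=4,j=6] A[i]=23>B[j]=17 take 17 → j++
[i=4,j=7] A[i]=23>B[j]=19 take 19 → j++
[i=4,j=8] A[i]=23<=B[j]=32 take 23 → i++
[i=5,j=8] A[i]=25<=B[j]=32 take 25 → i++

i=6, j=8, merged so far=[1, 3, 4, 5, 11, 13, 14, 17, 17, 19, 23, 25]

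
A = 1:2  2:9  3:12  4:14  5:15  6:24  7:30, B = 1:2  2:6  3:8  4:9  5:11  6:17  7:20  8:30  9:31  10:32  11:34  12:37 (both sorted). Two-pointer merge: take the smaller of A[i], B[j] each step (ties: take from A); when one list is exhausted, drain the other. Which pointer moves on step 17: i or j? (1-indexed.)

j

[i=1,j=1] A[i]=2<=B[j]=2 take 2 → i++
[i=2,j=1] A[i]=9>B[j]=2 take 2 → j++
[i=2,j=2] A[i]=9>B[j]=6 take 6 → j++
[i=2,j=3] A[i]=9>B[j]=8 take 8 → j++
[i=2,j=4] A[i]=9<=B[j]=9 take 9 → i++
[i=3,j=4] A[i]=12>B[j]=9 take 9 → j++
[i=3,j=5] A[i]=12>B[j]=11 take 11 → j++
[i=3,j=6] A[i]=12<=B[j]=17 take 12 → i++
[i=4,j=6] A[i]=14<=B[j]=17 take 14 → i++
[i=5,j=6] A[i]=15<=B[j]=17 take 15 → i++
[i=6,j=6] A[i]=24>B[j]=17 take 17 → j++
[i=6,j=7] A[i]=24>B[j]=20 take 20 → j++
[i=6,j=8] A[i]=24<=B[j]=30 take 24 → i++
[i=7,j=8] A[i]=30<=B[j]=30 take 30 → i++
[i=8,j=8] A done, take B[j]=30 → j++
[i=8,j=9] A done, take B[j]=31 → j++
[i=8,j=10] A done, take B[j]=32 → j++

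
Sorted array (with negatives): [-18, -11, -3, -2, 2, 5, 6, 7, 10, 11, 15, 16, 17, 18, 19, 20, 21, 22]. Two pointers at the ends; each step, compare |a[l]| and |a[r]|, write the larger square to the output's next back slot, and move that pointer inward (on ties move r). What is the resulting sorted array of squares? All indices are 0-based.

[4, 4, 9, 25, 36, 49, 100, 121, 121, 225, 256, 289, 324, 324, 361, 400, 441, 484]

l=0 r=17: |-18|<=|22| out[17]=484, r--
l=0 r=16: |-18|<=|21| out[16]=441, r--
l=0 r=15: |-18|<=|20| out[15]=400, r--
l=0 r=14: |-18|<=|19| out[14]=361, r--
l=0 r=13: |-18|<=|18| out[13]=324, r--
l=0 r=12: |-18|>|17| out[12]=324, l++
l=1 r=12: |-11|<=|17| out[11]=289, r--
l=1 r=11: |-11|<=|16| out[10]=256, r--
l=1 r=10: |-11|<=|15| out[9]=225, r--
l=1 r=9: |-11|<=|11| out[8]=121, r--
l=1 r=8: |-11|>|10| out[7]=121, l++
l=2 r=8: |-3|<=|10| out[6]=100, r--
l=2 r=7: |-3|<=|7| out[5]=49, r--
l=2 r=6: |-3|<=|6| out[4]=36, r--
l=2 r=5: |-3|<=|5| out[3]=25, r--
l=2 r=4: |-3|>|2| out[2]=9, l++
l=3 r=4: |-2|<=|2| out[1]=4, r--
l=3 r=3: |-2|<=|-2| out[0]=4, r--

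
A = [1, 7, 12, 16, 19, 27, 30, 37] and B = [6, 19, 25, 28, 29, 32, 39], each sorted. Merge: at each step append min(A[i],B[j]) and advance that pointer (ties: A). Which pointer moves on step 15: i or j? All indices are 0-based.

j

i=0 j=0: A[i]=1<=B[j]=6 take 1, i++
i=1 j=0: A[i]=7>B[j]=6 take 6, j++
i=1 j=1: A[i]=7<=B[j]=19 take 7, i++
i=2 j=1: A[i]=12<=B[j]=19 take 12, i++
i=3 j=1: A[i]=16<=B[j]=19 take 16, i++
i=4 j=1: A[i]=19<=B[j]=19 take 19, i++
i=5 j=1: A[i]=27>B[j]=19 take 19, j++
i=5 j=2: A[i]=27>B[j]=25 take 25, j++
i=5 j=3: A[i]=27<=B[j]=28 take 27, i++
i=6 j=3: A[i]=30>B[j]=28 take 28, j++
i=6 j=4: A[i]=30>B[j]=29 take 29, j++
i=6 j=5: A[i]=30<=B[j]=32 take 30, i++
i=7 j=5: A[i]=37>B[j]=32 take 32, j++
i=7 j=6: A[i]=37<=B[j]=39 take 37, i++
i=8 j=6: A done, take B[j]=39, j++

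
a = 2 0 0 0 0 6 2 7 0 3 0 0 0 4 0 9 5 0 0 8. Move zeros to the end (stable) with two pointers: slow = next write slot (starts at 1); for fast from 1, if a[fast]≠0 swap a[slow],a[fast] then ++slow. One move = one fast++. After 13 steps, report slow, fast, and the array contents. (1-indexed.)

slow=6, fast=14, a=[2, 6, 2, 7, 3, 0, 0, 0, 0, 0, 0, 0, 0, 4, 0, 9, 5, 0, 0, 8]

slow=1 fast=1: a[fast]=2≠0 swap→a[1]=2, slow++,fast++
slow=2 fast=2: a[fast]=0, fast++
slow=2 fast=3: a[fast]=0, fast++
slow=2 fast=4: a[fast]=0, fast++
slow=2 fast=5: a[fast]=0, fast++
slow=2 fast=6: a[fast]=6≠0 swap→a[2]=6, slow++,fast++
slow=3 fast=7: a[fast]=2≠0 swap→a[3]=2, slow++,fast++
slow=4 fast=8: a[fast]=7≠0 swap→a[4]=7, slow++,fast++
slow=5 fast=9: a[fast]=0, fast++
slow=5 fast=10: a[fast]=3≠0 swap→a[5]=3, slow++,fast++
slow=6 fast=11: a[fast]=0, fast++
slow=6 fast=12: a[fast]=0, fast++
slow=6 fast=13: a[fast]=0, fast++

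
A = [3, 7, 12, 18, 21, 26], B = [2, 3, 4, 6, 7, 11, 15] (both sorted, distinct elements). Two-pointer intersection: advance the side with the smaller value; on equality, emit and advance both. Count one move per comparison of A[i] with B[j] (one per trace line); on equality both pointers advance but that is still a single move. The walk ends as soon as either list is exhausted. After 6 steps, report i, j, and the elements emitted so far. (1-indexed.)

i=1 j=1: 3>2, j++
i=1 j=2: 3==3 emit, i++,j++
i=2 j=3: 7>4, j++
i=2 j=4: 7>6, j++
i=2 j=5: 7==7 emit, i++,j++
i=3 j=6: 12>11, j++

i=3, j=7, emitted=[3, 7]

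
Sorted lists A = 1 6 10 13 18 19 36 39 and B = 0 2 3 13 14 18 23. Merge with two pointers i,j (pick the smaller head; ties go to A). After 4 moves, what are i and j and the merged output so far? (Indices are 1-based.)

i=2, j=4, merged so far=[0, 1, 2, 3]

i=1 j=1: A[i]=1>B[j]=0 take 0, j++
i=1 j=2: A[i]=1<=B[j]=2 take 1, i++
i=2 j=2: A[i]=6>B[j]=2 take 2, j++
i=2 j=3: A[i]=6>B[j]=3 take 3, j++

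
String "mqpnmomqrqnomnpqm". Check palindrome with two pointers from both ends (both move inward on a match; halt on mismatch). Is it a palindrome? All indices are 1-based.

l=1 r=17: 'm'=='m', l++,r--
l=2 r=16: 'q'=='q', l++,r--
l=3 r=15: 'p'=='p', l++,r--
l=4 r=14: 'n'=='n', l++,r--
l=5 r=13: 'm'=='m', l++,r--
l=6 r=12: 'o'=='o', l++,r--
l=7 r=11: 'm'!='n', stop

not a palindrome (mismatch at 7,11)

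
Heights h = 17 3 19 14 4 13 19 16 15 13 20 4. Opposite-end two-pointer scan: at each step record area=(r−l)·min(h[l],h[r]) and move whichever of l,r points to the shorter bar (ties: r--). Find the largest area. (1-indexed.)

max area = 170

[1,12] min(17,4)*11=44 best=44 * → r--
[1,11] min(17,20)*10=170 best=170 * → l++
[2,11] min(3,20)*9=27 best=170 → l++
[3,11] min(19,20)*8=152 best=170 → l++
[4,11] min(14,20)*7=98 best=170 → l++
[5,11] min(4,20)*6=24 best=170 → l++
[6,11] min(13,20)*5=65 best=170 → l++
[7,11] min(19,20)*4=76 best=170 → l++
[8,11] min(16,20)*3=48 best=170 → l++
[9,11] min(15,20)*2=30 best=170 → l++
[10,11] min(13,20)*1=13 best=170 → l++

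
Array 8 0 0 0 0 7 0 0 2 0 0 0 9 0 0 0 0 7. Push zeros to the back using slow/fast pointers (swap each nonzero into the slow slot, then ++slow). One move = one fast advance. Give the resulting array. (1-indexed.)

[8, 7, 2, 9, 7, 0, 0, 0, 0, 0, 0, 0, 0, 0, 0, 0, 0, 0]

slow=1 fast=1: a[fast]=8≠0 swap→a[1]=8, slow++,fast++
slow=2 fast=2: a[fast]=0, fast++
slow=2 fast=3: a[fast]=0, fast++
slow=2 fast=4: a[fast]=0, fast++
slow=2 fast=5: a[fast]=0, fast++
slow=2 fast=6: a[fast]=7≠0 swap→a[2]=7, slow++,fast++
slow=3 fast=7: a[fast]=0, fast++
slow=3 fast=8: a[fast]=0, fast++
slow=3 fast=9: a[fast]=2≠0 swap→a[3]=2, slow++,fast++
slow=4 fast=10: a[fast]=0, fast++
slow=4 fast=11: a[fast]=0, fast++
slow=4 fast=12: a[fast]=0, fast++
slow=4 fast=13: a[fast]=9≠0 swap→a[4]=9, slow++,fast++
slow=5 fast=14: a[fast]=0, fast++
slow=5 fast=15: a[fast]=0, fast++
slow=5 fast=16: a[fast]=0, fast++
slow=5 fast=17: a[fast]=0, fast++
slow=5 fast=18: a[fast]=7≠0 swap→a[5]=7, slow++,fast++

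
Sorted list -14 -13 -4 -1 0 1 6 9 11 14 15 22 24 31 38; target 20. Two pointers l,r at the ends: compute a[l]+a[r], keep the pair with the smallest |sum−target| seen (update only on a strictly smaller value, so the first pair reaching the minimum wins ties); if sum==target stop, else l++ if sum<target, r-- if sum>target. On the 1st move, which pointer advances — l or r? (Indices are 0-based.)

r

l=0 r=14: -14+38=24 d=4 *, r--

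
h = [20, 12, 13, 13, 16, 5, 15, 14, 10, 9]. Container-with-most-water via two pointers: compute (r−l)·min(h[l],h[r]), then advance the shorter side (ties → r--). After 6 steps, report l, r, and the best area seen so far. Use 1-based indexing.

[1,10] min(20,9)*9=81 best=81 * → r--
[1,9] min(20,10)*8=80 best=81 → r--
[1,8] min(20,14)*7=98 best=98 * → r--
[1,7] min(20,15)*6=90 best=98 → r--
[1,6] min(20,5)*5=25 best=98 → r--
[1,5] min(20,16)*4=64 best=98 → r--

l=1, r=4, best area=98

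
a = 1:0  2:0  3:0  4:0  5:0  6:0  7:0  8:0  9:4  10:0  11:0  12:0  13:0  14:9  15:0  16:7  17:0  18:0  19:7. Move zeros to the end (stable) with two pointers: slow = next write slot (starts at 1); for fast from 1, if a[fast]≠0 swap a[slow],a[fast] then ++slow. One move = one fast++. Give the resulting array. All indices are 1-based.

[4, 9, 7, 7, 0, 0, 0, 0, 0, 0, 0, 0, 0, 0, 0, 0, 0, 0, 0]

slow=1 fast=1: a[fast]=0, fast++
slow=1 fast=2: a[fast]=0, fast++
slow=1 fast=3: a[fast]=0, fast++
slow=1 fast=4: a[fast]=0, fast++
slow=1 fast=5: a[fast]=0, fast++
slow=1 fast=6: a[fast]=0, fast++
slow=1 fast=7: a[fast]=0, fast++
slow=1 fast=8: a[fast]=0, fast++
slow=1 fast=9: a[fast]=4≠0 swap→a[1]=4, slow++,fast++
slow=2 fast=10: a[fast]=0, fast++
slow=2 fast=11: a[fast]=0, fast++
slow=2 fast=12: a[fast]=0, fast++
slow=2 fast=13: a[fast]=0, fast++
slow=2 fast=14: a[fast]=9≠0 swap→a[2]=9, slow++,fast++
slow=3 fast=15: a[fast]=0, fast++
slow=3 fast=16: a[fast]=7≠0 swap→a[3]=7, slow++,fast++
slow=4 fast=17: a[fast]=0, fast++
slow=4 fast=18: a[fast]=0, fast++
slow=4 fast=19: a[fast]=7≠0 swap→a[4]=7, slow++,fast++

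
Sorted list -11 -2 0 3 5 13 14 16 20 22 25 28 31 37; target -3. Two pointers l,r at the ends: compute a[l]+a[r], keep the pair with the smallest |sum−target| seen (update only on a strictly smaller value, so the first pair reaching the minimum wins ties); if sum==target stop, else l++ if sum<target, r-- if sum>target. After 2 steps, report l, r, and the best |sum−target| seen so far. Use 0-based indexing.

l=0, r=11, best |Δ|=23

[0,13] -11+37=26 d=29 * → r--
[0,12] -11+31=20 d=23 * → r--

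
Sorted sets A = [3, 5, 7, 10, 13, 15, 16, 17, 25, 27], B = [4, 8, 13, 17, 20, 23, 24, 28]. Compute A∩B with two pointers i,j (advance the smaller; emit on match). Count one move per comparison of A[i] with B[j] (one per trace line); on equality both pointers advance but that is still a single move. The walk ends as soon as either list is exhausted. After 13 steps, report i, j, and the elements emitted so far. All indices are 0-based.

i=0 j=0: 3<4, i++
i=1 j=0: 5>4, j++
i=1 j=1: 5<8, i++
i=2 j=1: 7<8, i++
i=3 j=1: 10>8, j++
i=3 j=2: 10<13, i++
i=4 j=2: 13==13 emit, i++,j++
i=5 j=3: 15<17, i++
i=6 j=3: 16<17, i++
i=7 j=3: 17==17 emit, i++,j++
i=8 j=4: 25>20, j++
i=8 j=5: 25>23, j++
i=8 j=6: 25>24, j++

i=8, j=7, emitted=[13, 17]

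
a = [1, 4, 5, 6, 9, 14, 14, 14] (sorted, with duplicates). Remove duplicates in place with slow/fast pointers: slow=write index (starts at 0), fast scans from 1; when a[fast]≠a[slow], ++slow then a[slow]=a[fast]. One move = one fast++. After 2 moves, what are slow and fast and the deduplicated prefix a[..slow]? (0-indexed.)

slow=2, fast=3, prefix=[1, 4, 5]

slow=0 fast=1: a[fast]=4≠a[slow]=1 write a[1]=4, slow++,fast++
slow=1 fast=2: a[fast]=5≠a[slow]=4 write a[2]=5, slow++,fast++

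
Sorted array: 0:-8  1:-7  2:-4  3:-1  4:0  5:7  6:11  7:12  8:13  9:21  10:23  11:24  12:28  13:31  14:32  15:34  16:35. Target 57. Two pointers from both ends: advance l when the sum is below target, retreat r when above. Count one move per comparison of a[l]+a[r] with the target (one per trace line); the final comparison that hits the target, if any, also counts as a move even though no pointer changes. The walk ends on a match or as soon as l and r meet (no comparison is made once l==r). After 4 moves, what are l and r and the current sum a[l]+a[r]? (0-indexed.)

l=4, r=16, sum=35

l=0 r=16: -8+35=27 <57, l++
l=1 r=16: -7+35=28 <57, l++
l=2 r=16: -4+35=31 <57, l++
l=3 r=16: -1+35=34 <57, l++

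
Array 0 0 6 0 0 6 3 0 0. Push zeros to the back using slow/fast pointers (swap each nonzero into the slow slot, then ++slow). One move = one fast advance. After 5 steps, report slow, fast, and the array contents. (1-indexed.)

slow=2, fast=6, a=[6, 0, 0, 0, 0, 6, 3, 0, 0]

slow=1 fast=1: a[fast]=0, fast++
slow=1 fast=2: a[fast]=0, fast++
slow=1 fast=3: a[fast]=6≠0 swap→a[1]=6, slow++,fast++
slow=2 fast=4: a[fast]=0, fast++
slow=2 fast=5: a[fast]=0, fast++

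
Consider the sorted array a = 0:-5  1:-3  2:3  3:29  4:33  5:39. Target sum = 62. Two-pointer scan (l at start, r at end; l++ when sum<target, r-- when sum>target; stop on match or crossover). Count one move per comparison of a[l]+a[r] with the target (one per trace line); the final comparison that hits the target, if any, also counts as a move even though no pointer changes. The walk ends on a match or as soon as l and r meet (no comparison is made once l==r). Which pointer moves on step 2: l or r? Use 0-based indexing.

[0,5] -5+39=34 <62 → l++
[1,5] -3+39=36 <62 → l++

l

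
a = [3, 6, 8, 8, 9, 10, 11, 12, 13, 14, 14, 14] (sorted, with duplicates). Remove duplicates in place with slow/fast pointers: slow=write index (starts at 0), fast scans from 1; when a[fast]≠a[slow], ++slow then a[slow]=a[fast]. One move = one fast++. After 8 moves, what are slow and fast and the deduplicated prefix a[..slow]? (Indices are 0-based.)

slow=7, fast=9, prefix=[3, 6, 8, 9, 10, 11, 12, 13]

slow=0 fast=1: a[fast]=6≠a[slow]=3 write a[1]=6, slow++,fast++
slow=1 fast=2: a[fast]=8≠a[slow]=6 write a[2]=8, slow++,fast++
slow=2 fast=3: a[fast]=8=a[slow] dup, fast++
slow=2 fast=4: a[fast]=9≠a[slow]=8 write a[3]=9, slow++,fast++
slow=3 fast=5: a[fast]=10≠a[slow]=9 write a[4]=10, slow++,fast++
slow=4 fast=6: a[fast]=11≠a[slow]=10 write a[5]=11, slow++,fast++
slow=5 fast=7: a[fast]=12≠a[slow]=11 write a[6]=12, slow++,fast++
slow=6 fast=8: a[fast]=13≠a[slow]=12 write a[7]=13, slow++,fast++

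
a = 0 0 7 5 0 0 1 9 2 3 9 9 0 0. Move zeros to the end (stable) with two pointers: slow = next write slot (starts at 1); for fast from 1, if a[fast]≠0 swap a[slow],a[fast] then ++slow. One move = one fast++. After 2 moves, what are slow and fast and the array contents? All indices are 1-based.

slow=1, fast=3, a=[0, 0, 7, 5, 0, 0, 1, 9, 2, 3, 9, 9, 0, 0]

(s=1,f=1) a[fast]=0 → fast++
(s=1,f=2) a[fast]=0 → fast++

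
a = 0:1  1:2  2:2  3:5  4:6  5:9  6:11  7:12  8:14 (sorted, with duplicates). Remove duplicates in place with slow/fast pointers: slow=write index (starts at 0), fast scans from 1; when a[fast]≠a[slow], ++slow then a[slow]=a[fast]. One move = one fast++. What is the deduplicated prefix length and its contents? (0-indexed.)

slow=0 fast=1: a[fast]=2≠a[slow]=1 write a[1]=2, slow++,fast++
slow=1 fast=2: a[fast]=2=a[slow] dup, fast++
slow=1 fast=3: a[fast]=5≠a[slow]=2 write a[2]=5, slow++,fast++
slow=2 fast=4: a[fast]=6≠a[slow]=5 write a[3]=6, slow++,fast++
slow=3 fast=5: a[fast]=9≠a[slow]=6 write a[4]=9, slow++,fast++
slow=4 fast=6: a[fast]=11≠a[slow]=9 write a[5]=11, slow++,fast++
slow=5 fast=7: a[fast]=12≠a[slow]=11 write a[6]=12, slow++,fast++
slow=6 fast=8: a[fast]=14≠a[slow]=12 write a[7]=14, slow++,fast++

length 8; prefix = [1, 2, 5, 6, 9, 11, 12, 14]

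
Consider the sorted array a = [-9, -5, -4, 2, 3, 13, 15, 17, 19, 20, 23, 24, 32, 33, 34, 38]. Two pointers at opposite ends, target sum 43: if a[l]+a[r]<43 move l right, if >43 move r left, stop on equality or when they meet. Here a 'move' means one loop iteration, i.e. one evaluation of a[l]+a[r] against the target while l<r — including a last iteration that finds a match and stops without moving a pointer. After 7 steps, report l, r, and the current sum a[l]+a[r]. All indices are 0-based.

l=0 r=15: -9+38=29 <43, l++
l=1 r=15: -5+38=33 <43, l++
l=2 r=15: -4+38=34 <43, l++
l=3 r=15: 2+38=40 <43, l++
l=4 r=15: 3+38=41 <43, l++
l=5 r=15: 13+38=51 >43, r--
l=5 r=14: 13+34=47 >43, r--

l=5, r=13, sum=46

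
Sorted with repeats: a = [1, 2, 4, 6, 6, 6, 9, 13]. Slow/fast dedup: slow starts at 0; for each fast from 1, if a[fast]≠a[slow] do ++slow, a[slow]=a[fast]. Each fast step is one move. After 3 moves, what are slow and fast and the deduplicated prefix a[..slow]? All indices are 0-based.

slow=3, fast=4, prefix=[1, 2, 4, 6]

(s=0,f=1) a[fast]=2≠a[slow]=1 write a[1]=2 → slow++,fast++
(s=1,f=2) a[fast]=4≠a[slow]=2 write a[2]=4 → slow++,fast++
(s=2,f=3) a[fast]=6≠a[slow]=4 write a[3]=6 → slow++,fast++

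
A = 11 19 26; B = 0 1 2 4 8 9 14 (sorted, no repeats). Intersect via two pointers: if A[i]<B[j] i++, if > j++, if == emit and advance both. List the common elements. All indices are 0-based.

[i=0,j=0] 11>0 → j++
[i=0,j=1] 11>1 → j++
[i=0,j=2] 11>2 → j++
[i=0,j=3] 11>4 → j++
[i=0,j=4] 11>8 → j++
[i=0,j=5] 11>9 → j++
[i=0,j=6] 11<14 → i++
[i=1,j=6] 19>14 → j++

intersection = []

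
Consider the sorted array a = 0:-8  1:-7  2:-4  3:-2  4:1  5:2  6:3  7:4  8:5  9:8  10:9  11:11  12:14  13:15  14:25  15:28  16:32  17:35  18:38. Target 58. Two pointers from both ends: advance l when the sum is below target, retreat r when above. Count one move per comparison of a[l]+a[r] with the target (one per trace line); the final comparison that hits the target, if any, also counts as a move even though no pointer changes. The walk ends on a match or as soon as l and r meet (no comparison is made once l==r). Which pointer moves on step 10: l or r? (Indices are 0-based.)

[0,18] -8+38=30 <58 → l++
[1,18] -7+38=31 <58 → l++
[2,18] -4+38=34 <58 → l++
[3,18] -2+38=36 <58 → l++
[4,18] 1+38=39 <58 → l++
[5,18] 2+38=40 <58 → l++
[6,18] 3+38=41 <58 → l++
[7,18] 4+38=42 <58 → l++
[8,18] 5+38=43 <58 → l++
[9,18] 8+38=46 <58 → l++

l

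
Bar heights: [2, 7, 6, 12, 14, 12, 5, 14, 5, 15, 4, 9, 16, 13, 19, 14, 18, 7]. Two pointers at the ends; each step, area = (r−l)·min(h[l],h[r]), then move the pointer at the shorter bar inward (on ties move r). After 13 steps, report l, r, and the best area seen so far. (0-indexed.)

l=0 r=17: min(2,7)*17=34 best=34 *, l++
l=1 r=17: min(7,7)*16=112 best=112 *, r--
l=1 r=16: min(7,18)*15=105 best=112, l++
l=2 r=16: min(6,18)*14=84 best=112, l++
l=3 r=16: min(12,18)*13=156 best=156 *, l++
l=4 r=16: min(14,18)*12=168 best=168 *, l++
l=5 r=16: min(12,18)*11=132 best=168, l++
l=6 r=16: min(5,18)*10=50 best=168, l++
l=7 r=16: min(14,18)*9=126 best=168, l++
l=8 r=16: min(5,18)*8=40 best=168, l++
l=9 r=16: min(15,18)*7=105 best=168, l++
l=10 r=16: min(4,18)*6=24 best=168, l++
l=11 r=16: min(9,18)*5=45 best=168, l++

l=12, r=16, best area=168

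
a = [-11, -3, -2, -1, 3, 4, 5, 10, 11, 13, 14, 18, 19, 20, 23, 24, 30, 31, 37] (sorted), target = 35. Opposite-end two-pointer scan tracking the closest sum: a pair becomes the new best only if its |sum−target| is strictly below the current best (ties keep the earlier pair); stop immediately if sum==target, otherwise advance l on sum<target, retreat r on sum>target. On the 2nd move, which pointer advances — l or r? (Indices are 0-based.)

l=0 r=18: -11+37=26 d=9 *, l++
l=1 r=18: -3+37=34 d=1 *, l++

l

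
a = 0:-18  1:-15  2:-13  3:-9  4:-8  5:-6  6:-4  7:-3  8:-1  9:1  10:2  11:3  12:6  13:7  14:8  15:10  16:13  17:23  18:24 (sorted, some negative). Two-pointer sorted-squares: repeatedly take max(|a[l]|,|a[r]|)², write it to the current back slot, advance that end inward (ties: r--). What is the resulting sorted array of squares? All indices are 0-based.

[1, 1, 4, 9, 9, 16, 36, 36, 49, 64, 64, 81, 100, 169, 169, 225, 324, 529, 576]

[0,18] |-18|<=|24| out[18]=576 → r--
[0,17] |-18|<=|23| out[17]=529 → r--
[0,16] |-18|>|13| out[16]=324 → l++
[1,16] |-15|>|13| out[15]=225 → l++
[2,16] |-13|<=|13| out[14]=169 → r--
[2,15] |-13|>|10| out[13]=169 → l++
[3,15] |-9|<=|10| out[12]=100 → r--
[3,14] |-9|>|8| out[11]=81 → l++
[4,14] |-8|<=|8| out[10]=64 → r--
[4,13] |-8|>|7| out[9]=64 → l++
[5,13] |-6|<=|7| out[8]=49 → r--
[5,12] |-6|<=|6| out[7]=36 → r--
[5,11] |-6|>|3| out[6]=36 → l++
[6,11] |-4|>|3| out[5]=16 → l++
[7,11] |-3|<=|3| out[4]=9 → r--
[7,10] |-3|>|2| out[3]=9 → l++
[8,10] |-1|<=|2| out[2]=4 → r--
[8,9] |-1|<=|1| out[1]=1 → r--
[8,8] |-1|<=|-1| out[0]=1 → r--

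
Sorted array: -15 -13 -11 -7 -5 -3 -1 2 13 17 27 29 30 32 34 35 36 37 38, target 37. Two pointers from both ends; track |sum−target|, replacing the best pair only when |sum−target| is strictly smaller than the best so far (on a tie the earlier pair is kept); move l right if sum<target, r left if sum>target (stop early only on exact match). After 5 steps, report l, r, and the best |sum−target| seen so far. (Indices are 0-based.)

[0,18] -15+38=23 d=14 * → l++
[1,18] -13+38=25 d=12 * → l++
[2,18] -11+38=27 d=10 * → l++
[3,18] -7+38=31 d=6 * → l++
[4,18] -5+38=33 d=4 * → l++

l=5, r=18, best |Δ|=4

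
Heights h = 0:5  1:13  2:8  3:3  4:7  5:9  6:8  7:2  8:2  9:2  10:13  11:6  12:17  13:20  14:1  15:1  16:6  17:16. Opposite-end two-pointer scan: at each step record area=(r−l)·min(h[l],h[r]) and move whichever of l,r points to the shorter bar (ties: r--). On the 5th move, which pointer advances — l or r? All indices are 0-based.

l=0 r=17: min(5,16)*17=85 best=85 *, l++
l=1 r=17: min(13,16)*16=208 best=208 *, l++
l=2 r=17: min(8,16)*15=120 best=208, l++
l=3 r=17: min(3,16)*14=42 best=208, l++
l=4 r=17: min(7,16)*13=91 best=208, l++

l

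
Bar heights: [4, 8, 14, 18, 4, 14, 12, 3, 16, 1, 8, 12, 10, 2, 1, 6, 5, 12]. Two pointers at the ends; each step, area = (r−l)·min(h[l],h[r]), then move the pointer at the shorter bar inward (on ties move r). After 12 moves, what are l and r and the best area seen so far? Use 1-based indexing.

l=4, r=9, best area=180

[1,18] min(4,12)*17=68 best=68 * → l++
[2,18] min(8,12)*16=128 best=128 * → l++
[3,18] min(14,12)*15=180 best=180 * → r--
[3,17] min(14,5)*14=70 best=180 → r--
[3,16] min(14,6)*13=78 best=180 → r--
[3,15] min(14,1)*12=12 best=180 → r--
[3,14] min(14,2)*11=22 best=180 → r--
[3,13] min(14,10)*10=100 best=180 → r--
[3,12] min(14,12)*9=108 best=180 → r--
[3,11] min(14,8)*8=64 best=180 → r--
[3,10] min(14,1)*7=7 best=180 → r--
[3,9] min(14,16)*6=84 best=180 → l++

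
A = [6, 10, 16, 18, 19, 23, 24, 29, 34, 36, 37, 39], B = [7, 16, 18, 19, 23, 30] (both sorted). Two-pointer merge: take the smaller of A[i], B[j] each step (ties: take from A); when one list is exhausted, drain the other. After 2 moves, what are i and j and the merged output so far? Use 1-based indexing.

i=1 j=1: A[i]=6<=B[j]=7 take 6, i++
i=2 j=1: A[i]=10>B[j]=7 take 7, j++

i=2, j=2, merged so far=[6, 7]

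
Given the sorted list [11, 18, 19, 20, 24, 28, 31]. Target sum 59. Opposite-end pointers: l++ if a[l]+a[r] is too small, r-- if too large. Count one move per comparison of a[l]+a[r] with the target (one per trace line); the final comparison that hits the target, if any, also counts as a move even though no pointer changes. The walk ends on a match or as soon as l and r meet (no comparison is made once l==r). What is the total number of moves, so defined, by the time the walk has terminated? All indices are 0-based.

[0,6] 11+31=42 <59 → l++
[1,6] 18+31=49 <59 → l++
[2,6] 19+31=50 <59 → l++
[3,6] 20+31=51 <59 → l++
[4,6] 24+31=55 <59 → l++
[5,6] 28+31=59 → found

6 moves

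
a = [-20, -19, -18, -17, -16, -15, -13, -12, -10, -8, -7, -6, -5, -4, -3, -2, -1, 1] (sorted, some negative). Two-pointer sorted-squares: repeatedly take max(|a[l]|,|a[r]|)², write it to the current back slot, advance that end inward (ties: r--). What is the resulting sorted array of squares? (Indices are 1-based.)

[1, 1, 4, 9, 16, 25, 36, 49, 64, 100, 144, 169, 225, 256, 289, 324, 361, 400]

[1,18] |-20|>|1| out[18]=400 → l++
[2,18] |-19|>|1| out[17]=361 → l++
[3,18] |-18|>|1| out[16]=324 → l++
[4,18] |-17|>|1| out[15]=289 → l++
[5,18] |-16|>|1| out[14]=256 → l++
[6,18] |-15|>|1| out[13]=225 → l++
[7,18] |-13|>|1| out[12]=169 → l++
[8,18] |-12|>|1| out[11]=144 → l++
[9,18] |-10|>|1| out[10]=100 → l++
[10,18] |-8|>|1| out[9]=64 → l++
[11,18] |-7|>|1| out[8]=49 → l++
[12,18] |-6|>|1| out[7]=36 → l++
[13,18] |-5|>|1| out[6]=25 → l++
[14,18] |-4|>|1| out[5]=16 → l++
[15,18] |-3|>|1| out[4]=9 → l++
[16,18] |-2|>|1| out[3]=4 → l++
[17,18] |-1|<=|1| out[2]=1 → r--
[17,17] |-1|<=|-1| out[1]=1 → r--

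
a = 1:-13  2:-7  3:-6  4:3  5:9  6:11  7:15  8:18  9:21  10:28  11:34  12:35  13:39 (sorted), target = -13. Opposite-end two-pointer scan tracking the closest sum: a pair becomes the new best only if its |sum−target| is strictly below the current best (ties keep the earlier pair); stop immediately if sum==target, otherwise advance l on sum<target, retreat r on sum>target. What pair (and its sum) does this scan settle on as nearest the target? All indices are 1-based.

[1,13] -13+39=26 d=39 * → r--
[1,12] -13+35=22 d=35 * → r--
[1,11] -13+34=21 d=34 * → r--
[1,10] -13+28=15 d=28 * → r--
[1,9] -13+21=8 d=21 * → r--
[1,8] -13+18=5 d=18 * → r--
[1,7] -13+15=2 d=15 * → r--
[1,6] -13+11=-2 d=11 * → r--
[1,5] -13+9=-4 d=9 * → r--
[1,4] -13+3=-10 d=3 * → r--
[1,3] -13+-6=-19 d=6 → l++
[2,3] -7+-6=-13 d=0 * → stop

pair (-7, -6) with sum -13 (|Δ|=0)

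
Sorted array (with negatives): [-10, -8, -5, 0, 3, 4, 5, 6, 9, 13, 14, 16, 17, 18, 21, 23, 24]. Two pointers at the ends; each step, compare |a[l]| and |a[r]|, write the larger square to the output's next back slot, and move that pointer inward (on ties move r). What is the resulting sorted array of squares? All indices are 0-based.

[0, 9, 16, 25, 25, 36, 64, 81, 100, 169, 196, 256, 289, 324, 441, 529, 576]

l=0 r=16: |-10|<=|24| out[16]=576, r--
l=0 r=15: |-10|<=|23| out[15]=529, r--
l=0 r=14: |-10|<=|21| out[14]=441, r--
l=0 r=13: |-10|<=|18| out[13]=324, r--
l=0 r=12: |-10|<=|17| out[12]=289, r--
l=0 r=11: |-10|<=|16| out[11]=256, r--
l=0 r=10: |-10|<=|14| out[10]=196, r--
l=0 r=9: |-10|<=|13| out[9]=169, r--
l=0 r=8: |-10|>|9| out[8]=100, l++
l=1 r=8: |-8|<=|9| out[7]=81, r--
l=1 r=7: |-8|>|6| out[6]=64, l++
l=2 r=7: |-5|<=|6| out[5]=36, r--
l=2 r=6: |-5|<=|5| out[4]=25, r--
l=2 r=5: |-5|>|4| out[3]=25, l++
l=3 r=5: |0|<=|4| out[2]=16, r--
l=3 r=4: |0|<=|3| out[1]=9, r--
l=3 r=3: |0|<=|0| out[0]=0, r--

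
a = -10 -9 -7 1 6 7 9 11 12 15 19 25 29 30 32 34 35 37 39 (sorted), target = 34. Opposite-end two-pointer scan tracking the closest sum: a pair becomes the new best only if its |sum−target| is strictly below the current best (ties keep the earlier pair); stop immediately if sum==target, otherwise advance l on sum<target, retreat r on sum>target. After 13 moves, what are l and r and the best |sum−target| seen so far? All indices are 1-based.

[1,19] -10+39=29 d=5 * → l++
[2,19] -9+39=30 d=4 * → l++
[3,19] -7+39=32 d=2 * → l++
[4,19] 1+39=40 d=6 → r--
[4,18] 1+37=38 d=4 → r--
[4,17] 1+35=36 d=2 → r--
[4,16] 1+34=35 d=1 * → r--
[4,15] 1+32=33 d=1 → l++
[5,15] 6+32=38 d=4 → r--
[5,14] 6+30=36 d=2 → r--
[5,13] 6+29=35 d=1 → r--
[5,12] 6+25=31 d=3 → l++
[6,12] 7+25=32 d=2 → l++

l=7, r=12, best |Δ|=1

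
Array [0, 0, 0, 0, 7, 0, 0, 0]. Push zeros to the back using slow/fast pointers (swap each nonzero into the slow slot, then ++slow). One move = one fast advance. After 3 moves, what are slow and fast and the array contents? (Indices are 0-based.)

slow=0 fast=0: a[fast]=0, fast++
slow=0 fast=1: a[fast]=0, fast++
slow=0 fast=2: a[fast]=0, fast++

slow=0, fast=3, a=[0, 0, 0, 0, 7, 0, 0, 0]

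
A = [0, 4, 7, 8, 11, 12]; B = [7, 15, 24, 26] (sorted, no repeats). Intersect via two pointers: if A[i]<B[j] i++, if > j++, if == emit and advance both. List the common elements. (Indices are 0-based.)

intersection = [7]

[i=0,j=0] 0<7 → i++
[i=1,j=0] 4<7 → i++
[i=2,j=0] 7==7 emit → i++,j++
[i=3,j=1] 8<15 → i++
[i=4,j=1] 11<15 → i++
[i=5,j=1] 12<15 → i++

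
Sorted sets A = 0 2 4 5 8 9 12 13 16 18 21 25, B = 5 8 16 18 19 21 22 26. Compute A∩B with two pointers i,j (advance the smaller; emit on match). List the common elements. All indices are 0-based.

[i=0,j=0] 0<5 → i++
[i=1,j=0] 2<5 → i++
[i=2,j=0] 4<5 → i++
[i=3,j=0] 5==5 emit → i++,j++
[i=4,j=1] 8==8 emit → i++,j++
[i=5,j=2] 9<16 → i++
[i=6,j=2] 12<16 → i++
[i=7,j=2] 13<16 → i++
[i=8,j=2] 16==16 emit → i++,j++
[i=9,j=3] 18==18 emit → i++,j++
[i=10,j=4] 21>19 → j++
[i=10,j=5] 21==21 emit → i++,j++
[i=11,j=6] 25>22 → j++
[i=11,j=7] 25<26 → i++

intersection = [5, 8, 16, 18, 21]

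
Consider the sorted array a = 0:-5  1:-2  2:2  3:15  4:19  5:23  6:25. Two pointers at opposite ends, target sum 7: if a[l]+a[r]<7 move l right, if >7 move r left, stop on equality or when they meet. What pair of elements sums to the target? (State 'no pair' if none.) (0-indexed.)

no pair

[0,6] -5+25=20 >7 → r--
[0,5] -5+23=18 >7 → r--
[0,4] -5+19=14 >7 → r--
[0,3] -5+15=10 >7 → r--
[0,2] -5+2=-3 <7 → l++
[1,2] -2+2=0 <7 → l++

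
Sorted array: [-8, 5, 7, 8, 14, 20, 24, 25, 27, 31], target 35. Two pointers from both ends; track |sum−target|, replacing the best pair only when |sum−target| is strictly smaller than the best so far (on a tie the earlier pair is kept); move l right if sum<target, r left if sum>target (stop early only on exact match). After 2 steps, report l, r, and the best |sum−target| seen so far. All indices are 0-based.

l=1, r=8, best |Δ|=1

l=0 r=9: -8+31=23 d=12 *, l++
l=1 r=9: 5+31=36 d=1 *, r--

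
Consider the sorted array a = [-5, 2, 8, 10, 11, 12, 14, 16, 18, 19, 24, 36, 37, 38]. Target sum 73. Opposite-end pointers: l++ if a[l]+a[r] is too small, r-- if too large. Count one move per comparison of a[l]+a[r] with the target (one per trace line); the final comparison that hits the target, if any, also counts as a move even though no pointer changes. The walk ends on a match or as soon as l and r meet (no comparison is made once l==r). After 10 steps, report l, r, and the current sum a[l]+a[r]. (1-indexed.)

l=11, r=14, sum=62

l=1 r=14: -5+38=33 <73, l++
l=2 r=14: 2+38=40 <73, l++
l=3 r=14: 8+38=46 <73, l++
l=4 r=14: 10+38=48 <73, l++
l=5 r=14: 11+38=49 <73, l++
l=6 r=14: 12+38=50 <73, l++
l=7 r=14: 14+38=52 <73, l++
l=8 r=14: 16+38=54 <73, l++
l=9 r=14: 18+38=56 <73, l++
l=10 r=14: 19+38=57 <73, l++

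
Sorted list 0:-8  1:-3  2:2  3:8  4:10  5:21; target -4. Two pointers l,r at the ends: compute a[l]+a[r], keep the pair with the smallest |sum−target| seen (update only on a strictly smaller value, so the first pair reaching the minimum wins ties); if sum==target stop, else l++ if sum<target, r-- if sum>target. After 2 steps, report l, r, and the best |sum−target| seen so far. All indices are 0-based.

l=0, r=3, best |Δ|=6

[0,5] -8+21=13 d=17 * → r--
[0,4] -8+10=2 d=6 * → r--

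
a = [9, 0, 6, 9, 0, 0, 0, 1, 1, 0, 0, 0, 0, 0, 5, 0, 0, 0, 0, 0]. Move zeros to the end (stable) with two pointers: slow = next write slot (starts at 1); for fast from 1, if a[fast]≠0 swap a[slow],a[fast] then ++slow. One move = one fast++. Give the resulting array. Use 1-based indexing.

(s=1,f=1) a[fast]=9≠0 swap→a[1]=9 → slow++,fast++
(s=2,f=2) a[fast]=0 → fast++
(s=2,f=3) a[fast]=6≠0 swap→a[2]=6 → slow++,fast++
(s=3,f=4) a[fast]=9≠0 swap→a[3]=9 → slow++,fast++
(s=4,f=5) a[fast]=0 → fast++
(s=4,f=6) a[fast]=0 → fast++
(s=4,f=7) a[fast]=0 → fast++
(s=4,f=8) a[fast]=1≠0 swap→a[4]=1 → slow++,fast++
(s=5,f=9) a[fast]=1≠0 swap→a[5]=1 → slow++,fast++
(s=6,f=10) a[fast]=0 → fast++
(s=6,f=11) a[fast]=0 → fast++
(s=6,f=12) a[fast]=0 → fast++
(s=6,f=13) a[fast]=0 → fast++
(s=6,f=14) a[fast]=0 → fast++
(s=6,f=15) a[fast]=5≠0 swap→a[6]=5 → slow++,fast++
(s=7,f=16) a[fast]=0 → fast++
(s=7,f=17) a[fast]=0 → fast++
(s=7,f=18) a[fast]=0 → fast++
(s=7,f=19) a[fast]=0 → fast++
(s=7,f=20) a[fast]=0 → fast++

[9, 6, 9, 1, 1, 5, 0, 0, 0, 0, 0, 0, 0, 0, 0, 0, 0, 0, 0, 0]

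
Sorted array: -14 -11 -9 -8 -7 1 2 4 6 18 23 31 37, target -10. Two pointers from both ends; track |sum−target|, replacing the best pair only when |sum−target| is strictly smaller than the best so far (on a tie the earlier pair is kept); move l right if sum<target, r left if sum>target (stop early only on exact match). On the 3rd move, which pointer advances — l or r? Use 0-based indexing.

[0,12] -14+37=23 d=33 * → r--
[0,11] -14+31=17 d=27 * → r--
[0,10] -14+23=9 d=19 * → r--

r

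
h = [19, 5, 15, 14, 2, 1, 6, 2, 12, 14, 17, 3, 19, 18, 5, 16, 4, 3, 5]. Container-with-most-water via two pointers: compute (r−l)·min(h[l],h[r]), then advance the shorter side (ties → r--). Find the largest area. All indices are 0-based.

max area = 240

l=0 r=18: min(19,5)*18=90 best=90 *, r--
l=0 r=17: min(19,3)*17=51 best=90, r--
l=0 r=16: min(19,4)*16=64 best=90, r--
l=0 r=15: min(19,16)*15=240 best=240 *, r--
l=0 r=14: min(19,5)*14=70 best=240, r--
l=0 r=13: min(19,18)*13=234 best=240, r--
l=0 r=12: min(19,19)*12=228 best=240, r--
l=0 r=11: min(19,3)*11=33 best=240, r--
l=0 r=10: min(19,17)*10=170 best=240, r--
l=0 r=9: min(19,14)*9=126 best=240, r--
l=0 r=8: min(19,12)*8=96 best=240, r--
l=0 r=7: min(19,2)*7=14 best=240, r--
l=0 r=6: min(19,6)*6=36 best=240, r--
l=0 r=5: min(19,1)*5=5 best=240, r--
l=0 r=4: min(19,2)*4=8 best=240, r--
l=0 r=3: min(19,14)*3=42 best=240, r--
l=0 r=2: min(19,15)*2=30 best=240, r--
l=0 r=1: min(19,5)*1=5 best=240, r--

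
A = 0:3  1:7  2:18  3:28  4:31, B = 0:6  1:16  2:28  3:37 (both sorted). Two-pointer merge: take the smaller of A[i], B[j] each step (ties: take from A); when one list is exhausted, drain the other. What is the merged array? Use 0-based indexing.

[i=0,j=0] A[i]=3<=B[j]=6 take 3 → i++
[i=1,j=0] A[i]=7>B[j]=6 take 6 → j++
[i=1,j=1] A[i]=7<=B[j]=16 take 7 → i++
[i=2,j=1] A[i]=18>B[j]=16 take 16 → j++
[i=2,j=2] A[i]=18<=B[j]=28 take 18 → i++
[i=3,j=2] A[i]=28<=B[j]=28 take 28 → i++
[i=4,j=2] A[i]=31>B[j]=28 take 28 → j++
[i=4,j=3] A[i]=31<=B[j]=37 take 31 → i++
[i=5,j=3] A done, take B[j]=37 → j++

[3, 6, 7, 16, 18, 28, 28, 31, 37]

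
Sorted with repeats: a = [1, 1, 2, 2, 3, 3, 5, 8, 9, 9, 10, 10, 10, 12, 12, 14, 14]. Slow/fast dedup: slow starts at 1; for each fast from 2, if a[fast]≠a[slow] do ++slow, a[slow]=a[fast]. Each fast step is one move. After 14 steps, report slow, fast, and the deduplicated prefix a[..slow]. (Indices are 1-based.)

slow=8, fast=16, prefix=[1, 2, 3, 5, 8, 9, 10, 12]

slow=1 fast=2: a[fast]=1=a[slow] dup, fast++
slow=1 fast=3: a[fast]=2≠a[slow]=1 write a[2]=2, slow++,fast++
slow=2 fast=4: a[fast]=2=a[slow] dup, fast++
slow=2 fast=5: a[fast]=3≠a[slow]=2 write a[3]=3, slow++,fast++
slow=3 fast=6: a[fast]=3=a[slow] dup, fast++
slow=3 fast=7: a[fast]=5≠a[slow]=3 write a[4]=5, slow++,fast++
slow=4 fast=8: a[fast]=8≠a[slow]=5 write a[5]=8, slow++,fast++
slow=5 fast=9: a[fast]=9≠a[slow]=8 write a[6]=9, slow++,fast++
slow=6 fast=10: a[fast]=9=a[slow] dup, fast++
slow=6 fast=11: a[fast]=10≠a[slow]=9 write a[7]=10, slow++,fast++
slow=7 fast=12: a[fast]=10=a[slow] dup, fast++
slow=7 fast=13: a[fast]=10=a[slow] dup, fast++
slow=7 fast=14: a[fast]=12≠a[slow]=10 write a[8]=12, slow++,fast++
slow=8 fast=15: a[fast]=12=a[slow] dup, fast++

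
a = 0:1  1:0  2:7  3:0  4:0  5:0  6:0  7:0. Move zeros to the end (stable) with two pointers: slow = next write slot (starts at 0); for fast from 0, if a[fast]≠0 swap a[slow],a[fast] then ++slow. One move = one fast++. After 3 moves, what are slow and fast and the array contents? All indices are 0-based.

slow=0 fast=0: a[fast]=1≠0 swap→a[0]=1, slow++,fast++
slow=1 fast=1: a[fast]=0, fast++
slow=1 fast=2: a[fast]=7≠0 swap→a[1]=7, slow++,fast++

slow=2, fast=3, a=[1, 7, 0, 0, 0, 0, 0, 0]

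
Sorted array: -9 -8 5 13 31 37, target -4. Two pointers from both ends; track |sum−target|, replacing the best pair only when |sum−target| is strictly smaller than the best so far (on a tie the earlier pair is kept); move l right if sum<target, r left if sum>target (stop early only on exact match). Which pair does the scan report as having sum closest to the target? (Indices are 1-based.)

pair (-9, 5) with sum -4 (|Δ|=0)

l=1 r=6: -9+37=28 d=32 *, r--
l=1 r=5: -9+31=22 d=26 *, r--
l=1 r=4: -9+13=4 d=8 *, r--
l=1 r=3: -9+5=-4 d=0 *, stop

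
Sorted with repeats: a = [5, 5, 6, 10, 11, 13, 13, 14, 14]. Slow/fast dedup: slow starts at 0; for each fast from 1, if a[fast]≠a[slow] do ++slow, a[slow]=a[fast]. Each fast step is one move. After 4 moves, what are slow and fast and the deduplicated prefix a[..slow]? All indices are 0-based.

slow=3, fast=5, prefix=[5, 6, 10, 11]

(s=0,f=1) a[fast]=5=a[slow] dup → fast++
(s=0,f=2) a[fast]=6≠a[slow]=5 write a[1]=6 → slow++,fast++
(s=1,f=3) a[fast]=10≠a[slow]=6 write a[2]=10 → slow++,fast++
(s=2,f=4) a[fast]=11≠a[slow]=10 write a[3]=11 → slow++,fast++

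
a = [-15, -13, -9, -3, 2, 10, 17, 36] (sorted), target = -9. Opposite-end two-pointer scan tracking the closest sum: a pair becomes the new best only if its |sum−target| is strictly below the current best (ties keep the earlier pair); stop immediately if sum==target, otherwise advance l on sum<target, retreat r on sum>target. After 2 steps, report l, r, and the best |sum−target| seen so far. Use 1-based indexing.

l=1, r=6, best |Δ|=11

[1,8] -15+36=21 d=30 * → r--
[1,7] -15+17=2 d=11 * → r--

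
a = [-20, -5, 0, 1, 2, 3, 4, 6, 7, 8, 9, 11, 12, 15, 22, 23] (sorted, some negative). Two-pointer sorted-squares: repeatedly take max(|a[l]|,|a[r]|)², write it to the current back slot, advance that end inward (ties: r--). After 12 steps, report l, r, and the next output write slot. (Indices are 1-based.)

l=1 r=16: |-20|<=|23| out[16]=529, r--
l=1 r=15: |-20|<=|22| out[15]=484, r--
l=1 r=14: |-20|>|15| out[14]=400, l++
l=2 r=14: |-5|<=|15| out[13]=225, r--
l=2 r=13: |-5|<=|12| out[12]=144, r--
l=2 r=12: |-5|<=|11| out[11]=121, r--
l=2 r=11: |-5|<=|9| out[10]=81, r--
l=2 r=10: |-5|<=|8| out[9]=64, r--
l=2 r=9: |-5|<=|7| out[8]=49, r--
l=2 r=8: |-5|<=|6| out[7]=36, r--
l=2 r=7: |-5|>|4| out[6]=25, l++
l=3 r=7: |0|<=|4| out[5]=16, r--

l=3, r=6, next write slot=4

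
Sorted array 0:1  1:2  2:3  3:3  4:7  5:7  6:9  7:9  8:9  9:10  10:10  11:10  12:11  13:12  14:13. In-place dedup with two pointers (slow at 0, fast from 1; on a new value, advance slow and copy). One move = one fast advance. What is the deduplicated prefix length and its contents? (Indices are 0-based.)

length 9; prefix = [1, 2, 3, 7, 9, 10, 11, 12, 13]

(s=0,f=1) a[fast]=2≠a[slow]=1 write a[1]=2 → slow++,fast++
(s=1,f=2) a[fast]=3≠a[slow]=2 write a[2]=3 → slow++,fast++
(s=2,f=3) a[fast]=3=a[slow] dup → fast++
(s=2,f=4) a[fast]=7≠a[slow]=3 write a[3]=7 → slow++,fast++
(s=3,f=5) a[fast]=7=a[slow] dup → fast++
(s=3,f=6) a[fast]=9≠a[slow]=7 write a[4]=9 → slow++,fast++
(s=4,f=7) a[fast]=9=a[slow] dup → fast++
(s=4,f=8) a[fast]=9=a[slow] dup → fast++
(s=4,f=9) a[fast]=10≠a[slow]=9 write a[5]=10 → slow++,fast++
(s=5,f=10) a[fast]=10=a[slow] dup → fast++
(s=5,f=11) a[fast]=10=a[slow] dup → fast++
(s=5,f=12) a[fast]=11≠a[slow]=10 write a[6]=11 → slow++,fast++
(s=6,f=13) a[fast]=12≠a[slow]=11 write a[7]=12 → slow++,fast++
(s=7,f=14) a[fast]=13≠a[slow]=12 write a[8]=13 → slow++,fast++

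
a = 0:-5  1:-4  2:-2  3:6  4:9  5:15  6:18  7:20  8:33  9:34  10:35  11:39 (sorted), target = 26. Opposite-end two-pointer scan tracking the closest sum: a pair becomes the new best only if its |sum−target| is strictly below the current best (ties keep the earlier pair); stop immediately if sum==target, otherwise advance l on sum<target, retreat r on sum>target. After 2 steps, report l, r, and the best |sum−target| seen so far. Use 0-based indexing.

[0,11] -5+39=34 d=8 * → r--
[0,10] -5+35=30 d=4 * → r--

l=0, r=9, best |Δ|=4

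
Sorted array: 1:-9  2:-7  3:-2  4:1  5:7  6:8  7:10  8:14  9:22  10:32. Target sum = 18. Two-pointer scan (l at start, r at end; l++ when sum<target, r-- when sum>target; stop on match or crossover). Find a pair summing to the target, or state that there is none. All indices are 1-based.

(8, 10)

l=1 r=10: -9+32=23 >18, r--
l=1 r=9: -9+22=13 <18, l++
l=2 r=9: -7+22=15 <18, l++
l=3 r=9: -2+22=20 >18, r--
l=3 r=8: -2+14=12 <18, l++
l=4 r=8: 1+14=15 <18, l++
l=5 r=8: 7+14=21 >18, r--
l=5 r=7: 7+10=17 <18, l++
l=6 r=7: 8+10=18, found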